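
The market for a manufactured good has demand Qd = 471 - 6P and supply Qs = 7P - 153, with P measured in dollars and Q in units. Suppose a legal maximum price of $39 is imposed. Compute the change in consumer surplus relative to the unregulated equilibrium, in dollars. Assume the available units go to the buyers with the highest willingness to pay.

749.25

Without the control the market clears where 471 - 6P = 7P - 153, i.e. P* = 48 and Q* = 183.
Because the ceiling (39) lies below the market-clearing price, it is binding.
At P = 39: Qd = 471 - 6·39 = 237 and Qs = 7·39 - 153 = 120.
Consumer surplus without the control is ½ · (78.5 - 48) · 183 = 2790.75.
With the ceiling, 120 units are sold at 39 (assume they go to the highest-value buyers). The demand price at Q = 120 is 58.5, so CS = ½ · [(78.5 - 39) + (58.5 - 39)] · 120 = 3540.
Change in consumer surplus = 3540 - 2790.75 = 749.25.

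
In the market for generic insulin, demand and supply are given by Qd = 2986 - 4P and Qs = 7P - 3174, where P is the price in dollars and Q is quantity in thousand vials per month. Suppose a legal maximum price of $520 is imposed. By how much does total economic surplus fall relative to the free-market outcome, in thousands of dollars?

15400

Setting quantity demanded equal to quantity supplied, 2986 - 4P = 7P - 3174, gives P* = 560 and Q* = 746.
The ceiling of 520 is below the equilibrium price 560, so it binds.
At P = 520: Qd = 2986 - 4·520 = 906 and Qs = 7·520 - 3174 = 466.
Quantity traded falls to 466. At Q = 466 the demand price is (2986 - 466)/4 = 630 and the supply price is (3174 + 466)/7 = 520.
Deadweight loss = ½ · (630 - 520) · (746 - 466) = ½ · 110 · 280 = 15400.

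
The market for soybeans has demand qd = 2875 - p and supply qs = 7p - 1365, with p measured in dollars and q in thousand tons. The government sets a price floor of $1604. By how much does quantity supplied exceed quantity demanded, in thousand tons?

In a free market, 2875 - p = 7p - 1365 gives the equilibrium p* = 530, q* = 2345.
Because the floor (1604) lies above the market-clearing price, it is binding.
At p = 1604: qd = 2875 - 1604 = 1271 and qs = 7·1604 - 1365 = 9863.
Surplus = qs - qd = 9863 - 1271 = 8592.

8592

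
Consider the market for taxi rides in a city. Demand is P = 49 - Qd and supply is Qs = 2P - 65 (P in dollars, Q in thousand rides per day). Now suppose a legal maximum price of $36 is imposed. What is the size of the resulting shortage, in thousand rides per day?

Rearranging demand gives Qd = 49 - P. In a free market, 49 - P = 2P - 65 gives the equilibrium P* = 38, Q* = 11.
Since 36 < 38, the ceiling is binding.
At P = 36: Qd = 49 - 36 = 13 and Qs = 2·36 - 65 = 7.
Shortage = Qd - Qs = 13 - 7 = 6.

6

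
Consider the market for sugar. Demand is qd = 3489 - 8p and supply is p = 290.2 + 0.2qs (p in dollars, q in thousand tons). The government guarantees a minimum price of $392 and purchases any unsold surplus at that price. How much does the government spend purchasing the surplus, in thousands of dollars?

Rearranging supply gives qs = 5p - 1451. Setting quantity demanded equal to quantity supplied, 3489 - 8p = 5p - 1451, gives p* = 380 and q* = 449.
Because the floor (392) lies above the market-clearing price, it is binding.
At p = 392: qd = 3489 - 8·392 = 353 and qs = 5·392 - 1451 = 509.
Surplus = qs - qd = 156.
Government expenditure = surplus × support price = 156 × 392 = 61152.

61152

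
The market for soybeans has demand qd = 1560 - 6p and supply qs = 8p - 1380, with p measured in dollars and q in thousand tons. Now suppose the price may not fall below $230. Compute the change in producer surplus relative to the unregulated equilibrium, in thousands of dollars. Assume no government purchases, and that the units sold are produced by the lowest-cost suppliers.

2700

Without the control the market clears where 1560 - 6p = 8p - 1380, i.e. p* = 210 and q* = 300.
The floor of 230 is above the equilibrium price 210, so it binds.
At p = 230: qd = 1560 - 6·230 = 180 and qs = 8·230 - 1380 = 460.
Producer surplus without the control is ½ · (210 - 172.5) · 300 = 5625.
With the floor, 180 units are sold at 230. The supply price at q = 180 is 195, so PS = ½ · [(230 - 172.5) + (230 - 195)] · 180 = 8325.
Change in producer surplus = 8325 - 5625 = 2700.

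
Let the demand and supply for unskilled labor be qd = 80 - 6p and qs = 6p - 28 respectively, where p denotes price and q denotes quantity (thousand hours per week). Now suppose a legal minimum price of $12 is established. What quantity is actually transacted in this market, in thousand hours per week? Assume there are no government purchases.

In a free market, 80 - 6p = 6p - 28 gives the equilibrium p* = 9, q* = 26.
Since 12 > 9, the floor is binding.
At p = 12: qd = 80 - 6·12 = 8 and qs = 6·12 - 28 = 44.
The quantity actually transacted is the short side, demand: 8.

8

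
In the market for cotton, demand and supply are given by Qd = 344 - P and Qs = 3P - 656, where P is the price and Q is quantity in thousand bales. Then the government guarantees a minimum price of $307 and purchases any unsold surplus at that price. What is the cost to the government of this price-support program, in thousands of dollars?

Setting quantity demanded equal to quantity supplied, 344 - P = 3P - 656, gives P* = 250 and Q* = 94.
Since 307 > 250, the floor is binding.
At P = 307: Qd = 344 - 307 = 37 and Qs = 3·307 - 656 = 265.
Surplus = Qs - Qd = 228.
Government expenditure = surplus × support price = 228 × 307 = 69996.

69996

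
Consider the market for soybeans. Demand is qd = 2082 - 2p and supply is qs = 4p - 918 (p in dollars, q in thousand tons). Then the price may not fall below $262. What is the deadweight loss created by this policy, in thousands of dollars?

Equilibrium: 2082 - 2p = 4p - 918, so 3000 = 6p and p* = 500, q* = 1082.
The floor of 262 is below the equilibrium price 500, so it is not binding; the market clears at p* = 500, q* = 1082.
Since the control does not bind, no trades are prevented and deadweight loss is zero.

0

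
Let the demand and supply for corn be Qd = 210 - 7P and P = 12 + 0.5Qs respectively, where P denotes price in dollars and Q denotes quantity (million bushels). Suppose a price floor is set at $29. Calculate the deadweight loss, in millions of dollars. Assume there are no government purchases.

141.75

Rearranging supply gives Qs = 2P - 24. In a free market, 210 - 7P = 2P - 24 gives the equilibrium P* = 26, Q* = 28.
The floor of 29 is above the equilibrium price 26, so it binds.
At P = 29: Qd = 210 - 7·29 = 7 and Qs = 2·29 - 24 = 34.
Quantity traded falls to 7. At Q = 7 the demand price is (210 - 7)/7 = 29 and the supply price is (24 + 7)/2 = 15.5.
Deadweight loss = ½ · (29 - 15.5) · (28 - 7) = ½ · 13.5 · 21 = 141.75.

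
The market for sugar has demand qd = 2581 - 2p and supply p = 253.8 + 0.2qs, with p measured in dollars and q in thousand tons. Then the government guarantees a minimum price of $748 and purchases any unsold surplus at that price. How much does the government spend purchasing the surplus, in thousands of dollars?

1036728

Rearranging supply gives qs = 5p - 1269. Without the control the market clears where 2581 - 2p = 5p - 1269, i.e. p* = 550 and q* = 1481.
Because the floor (748) lies above the market-clearing price, it is binding.
At p = 748: qd = 2581 - 2·748 = 1085 and qs = 5·748 - 1269 = 2471.
Surplus = qs - qd = 1386.
Government expenditure = surplus × support price = 1386 × 748 = 1036728.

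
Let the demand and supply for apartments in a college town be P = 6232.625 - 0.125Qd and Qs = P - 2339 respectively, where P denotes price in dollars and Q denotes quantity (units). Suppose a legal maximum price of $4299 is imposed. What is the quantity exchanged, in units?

1960

Rearranging demand gives Qd = 49861 - 8P. Equilibrium: 49861 - 8P = P - 2339, so 52200 = 9P and P* = 5800, Q* = 3461.
Since 4299 < 5800, the ceiling is binding.
At P = 4299: Qd = 49861 - 8·4299 = 15469 and Qs = 4299 - 2339 = 1960.
The quantity actually transacted is the short side, supply: 1960.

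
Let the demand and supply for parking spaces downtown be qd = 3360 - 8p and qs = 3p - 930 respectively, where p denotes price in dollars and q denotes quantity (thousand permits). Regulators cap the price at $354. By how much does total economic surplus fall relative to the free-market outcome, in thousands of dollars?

Without the control the market clears where 3360 - 8p = 3p - 930, i.e. p* = 390 and q* = 240.
The ceiling of 354 is below the equilibrium price 390, so it binds.
At p = 354: qd = 3360 - 8·354 = 528 and qs = 3·354 - 930 = 132.
Quantity traded falls to 132. At q = 132 the demand price is (3360 - 132)/8 = 403.5 and the supply price is (930 + 132)/3 = 354.
Deadweight loss = ½ · (403.5 - 354) · (240 - 132) = ½ · 49.5 · 108 = 2673.

2673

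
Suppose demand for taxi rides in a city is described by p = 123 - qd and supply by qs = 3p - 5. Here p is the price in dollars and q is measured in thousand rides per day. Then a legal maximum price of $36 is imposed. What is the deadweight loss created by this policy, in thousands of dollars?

Rearranging demand gives qd = 123 - p. Equilibrium: 123 - p = 3p - 5, so 128 = 4p and p* = 32, q* = 91.
The ceiling of 36 is above the equilibrium price 32, so it is not binding; the market clears at p* = 32, q* = 91.
Since the control does not bind, no trades are prevented and deadweight loss is zero.

0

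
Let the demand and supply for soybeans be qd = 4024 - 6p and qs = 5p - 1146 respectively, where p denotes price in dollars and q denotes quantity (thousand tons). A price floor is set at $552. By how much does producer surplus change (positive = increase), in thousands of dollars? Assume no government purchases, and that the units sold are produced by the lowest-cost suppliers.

Equilibrium: 4024 - 6p = 5p - 1146, so 5170 = 11p and p* = 470, q* = 1204.
The floor of 552 is above the equilibrium price 470, so it binds.
At p = 552: qd = 4024 - 6·552 = 712 and qs = 5·552 - 1146 = 1614.
Producer surplus without the control is ½ · (470 - 229.2) · 1204 = 144961.6.
With the floor, 712 units are sold at 552. The supply price at q = 712 is 371.6, so PS = ½ · [(552 - 229.2) + (552 - 371.6)] · 712 = 179139.2.
Change in producer surplus = 179139.2 - 144961.6 = 34177.6.

34177.6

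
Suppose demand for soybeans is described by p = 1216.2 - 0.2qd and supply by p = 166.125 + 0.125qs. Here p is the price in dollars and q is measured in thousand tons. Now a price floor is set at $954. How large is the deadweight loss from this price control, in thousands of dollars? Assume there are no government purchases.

Rearranging demand gives qd = 6081 - 5p; rearranging supply gives qs = 8p - 1329. In a free market, 6081 - 5p = 8p - 1329 gives the equilibrium p* = 570, q* = 3231.
Because the floor (954) lies above the market-clearing price, it is binding.
At p = 954: qd = 6081 - 5·954 = 1311 and qs = 8·954 - 1329 = 6303.
Quantity traded falls to 1311. At q = 1311 the demand price is (6081 - 1311)/5 = 954 and the supply price is (1329 + 1311)/8 = 330.
Deadweight loss = ½ · (954 - 330) · (3231 - 1311) = ½ · 624 · 1920 = 599040.

599040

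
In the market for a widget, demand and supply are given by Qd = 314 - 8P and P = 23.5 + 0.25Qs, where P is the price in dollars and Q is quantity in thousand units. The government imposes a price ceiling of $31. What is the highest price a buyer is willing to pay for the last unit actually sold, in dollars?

35.5

Rearranging supply gives Qs = 4P - 94. Equilibrium: 314 - 8P = 4P - 94, so 408 = 12P and P* = 34, Q* = 42.
Since 31 < 34, the ceiling is binding.
At P = 31: Qd = 314 - 8·31 = 66 and Qs = 4·31 - 94 = 30.
Only 30 units reach the market. On the demand curve, the marginal buyer's willingness to pay at Q = 30 is (314 - 30)/8 = 35.5.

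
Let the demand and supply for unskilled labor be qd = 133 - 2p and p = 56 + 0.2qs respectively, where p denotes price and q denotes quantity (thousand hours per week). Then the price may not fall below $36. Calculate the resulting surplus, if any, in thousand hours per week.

Rearranging supply gives qs = 5p - 280. Without the control the market clears where 133 - 2p = 5p - 280, i.e. p* = 59 and q* = 15.
Since 36 is below p* = 59, the floor does not bind and the free-market outcome prevails.
Since the control does not bind, there is no surplus.

0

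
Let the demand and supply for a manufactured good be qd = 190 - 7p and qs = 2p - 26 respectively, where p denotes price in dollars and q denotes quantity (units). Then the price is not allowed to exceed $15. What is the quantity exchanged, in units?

4

Without the control the market clears where 190 - 7p = 2p - 26, i.e. p* = 24 and q* = 22.
Because the ceiling (15) lies below the market-clearing price, it is binding.
At p = 15: qd = 190 - 7·15 = 85 and qs = 2·15 - 26 = 4.
The quantity actually transacted is the short side, supply: 4.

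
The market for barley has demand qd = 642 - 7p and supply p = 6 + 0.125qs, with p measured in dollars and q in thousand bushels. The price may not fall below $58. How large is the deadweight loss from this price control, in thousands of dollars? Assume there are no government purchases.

945

Rearranging supply gives qs = 8p - 48. Equilibrium: 642 - 7p = 8p - 48, so 690 = 15p and p* = 46, q* = 320.
The floor of 58 is above the equilibrium price 46, so it binds.
At p = 58: qd = 642 - 7·58 = 236 and qs = 8·58 - 48 = 416.
Quantity traded falls to 236. At q = 236 the demand price is (642 - 236)/7 = 58 and the supply price is (48 + 236)/8 = 35.5.
Deadweight loss = ½ · (58 - 35.5) · (320 - 236) = ½ · 22.5 · 84 = 945.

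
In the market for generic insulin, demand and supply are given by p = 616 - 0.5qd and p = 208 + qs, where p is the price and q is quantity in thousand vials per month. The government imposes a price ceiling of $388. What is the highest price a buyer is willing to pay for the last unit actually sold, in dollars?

526

Rearranging demand gives qd = 1232 - 2p; rearranging supply gives qs = p - 208. In a free market, 1232 - 2p = p - 208 gives the equilibrium p* = 480, q* = 272.
Because the ceiling (388) lies below the market-clearing price, it is binding.
At p = 388: qd = 1232 - 2·388 = 456 and qs = 388 - 208 = 180.
Only 180 units reach the market. On the demand curve, the marginal buyer's willingness to pay at q = 180 is (1232 - 180)/2 = 526.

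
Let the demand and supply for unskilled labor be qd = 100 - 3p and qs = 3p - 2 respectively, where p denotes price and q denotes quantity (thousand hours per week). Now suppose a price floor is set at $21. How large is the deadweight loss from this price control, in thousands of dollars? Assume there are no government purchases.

Without the control the market clears where 100 - 3p = 3p - 2, i.e. p* = 17 and q* = 49.
Because the floor (21) lies above the market-clearing price, it is binding.
At p = 21: qd = 100 - 3·21 = 37 and qs = 3·21 - 2 = 61.
Quantity traded falls to 37. At q = 37 the demand price is (100 - 37)/3 = 21 and the supply price is (2 + 37)/3 = 13.
Deadweight loss = ½ · (21 - 13) · (49 - 37) = ½ · 8 · 12 = 48.

48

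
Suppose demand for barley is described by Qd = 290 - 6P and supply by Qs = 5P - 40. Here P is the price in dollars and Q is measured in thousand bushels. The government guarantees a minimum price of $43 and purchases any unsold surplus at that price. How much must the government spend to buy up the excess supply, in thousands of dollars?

6149

Setting quantity demanded equal to quantity supplied, 290 - 6P = 5P - 40, gives P* = 30 and Q* = 110.
Because the floor (43) lies above the market-clearing price, it is binding.
At P = 43: Qd = 290 - 6·43 = 32 and Qs = 5·43 - 40 = 175.
Surplus = Qs - Qd = 143.
Government expenditure = surplus × support price = 143 × 43 = 6149.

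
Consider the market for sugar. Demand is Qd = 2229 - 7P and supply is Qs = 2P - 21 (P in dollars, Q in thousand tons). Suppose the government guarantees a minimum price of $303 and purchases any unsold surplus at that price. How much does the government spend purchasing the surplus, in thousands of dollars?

Setting quantity demanded equal to quantity supplied, 2229 - 7P = 2P - 21, gives P* = 250 and Q* = 479.
Since 303 > 250, the floor is binding.
At P = 303: Qd = 2229 - 7·303 = 108 and Qs = 2·303 - 21 = 585.
Surplus = Qs - Qd = 477.
Government expenditure = surplus × support price = 477 × 303 = 144531.

144531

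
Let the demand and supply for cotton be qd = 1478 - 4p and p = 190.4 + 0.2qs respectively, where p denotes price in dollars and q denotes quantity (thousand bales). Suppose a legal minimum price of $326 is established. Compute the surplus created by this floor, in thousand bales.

504

Rearranging supply gives qs = 5p - 952. Setting quantity demanded equal to quantity supplied, 1478 - 4p = 5p - 952, gives p* = 270 and q* = 398.
Because the floor (326) lies above the market-clearing price, it is binding.
At p = 326: qd = 1478 - 4·326 = 174 and qs = 5·326 - 952 = 678.
Surplus = qs - qd = 678 - 174 = 504.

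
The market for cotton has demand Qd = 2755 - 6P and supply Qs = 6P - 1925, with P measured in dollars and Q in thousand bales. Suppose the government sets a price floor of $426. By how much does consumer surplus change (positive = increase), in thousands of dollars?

-11052

Setting quantity demanded equal to quantity supplied, 2755 - 6P = 6P - 1925, gives P* = 390 and Q* = 415.
Since 426 > 390, the floor is binding.
At P = 426: Qd = 2755 - 6·426 = 199 and Qs = 6·426 - 1925 = 631.
Consumer surplus without the control is ½ · (2755/6 - 390) · 415 = 172225/12.
With the floor, consumers buy 199 units at 426, so CS = ½ · (2755/6 - 426) · 199 = 39601/12.
Change in consumer surplus = 39601/12 - 172225/12 = -11052.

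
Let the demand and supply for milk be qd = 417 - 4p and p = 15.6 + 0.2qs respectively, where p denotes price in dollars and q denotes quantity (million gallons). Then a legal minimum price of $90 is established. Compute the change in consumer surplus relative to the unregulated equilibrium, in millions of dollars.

Rearranging supply gives qs = 5p - 78. Without the control the market clears where 417 - 4p = 5p - 78, i.e. p* = 55 and q* = 197.
Because the floor (90) lies above the market-clearing price, it is binding.
At p = 90: qd = 417 - 4·90 = 57 and qs = 5·90 - 78 = 372.
Consumer surplus without the control is ½ · (104.25 - 55) · 197 = 4851.125.
With the floor, consumers buy 57 units at 90, so CS = ½ · (104.25 - 90) · 57 = 406.125.
Change in consumer surplus = 406.125 - 4851.125 = -4445.

-4445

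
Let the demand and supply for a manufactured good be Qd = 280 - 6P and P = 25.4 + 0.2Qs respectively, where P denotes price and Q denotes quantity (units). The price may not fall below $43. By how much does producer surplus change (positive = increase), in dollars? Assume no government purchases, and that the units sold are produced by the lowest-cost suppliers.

2.4

Rearranging supply gives Qs = 5P - 127. In a free market, 280 - 6P = 5P - 127 gives the equilibrium P* = 37, Q* = 58.
Because the floor (43) lies above the market-clearing price, it is binding.
At P = 43: Qd = 280 - 6·43 = 22 and Qs = 5·43 - 127 = 88.
Producer surplus without the control is ½ · (37 - 25.4) · 58 = 336.4.
With the floor, 22 units are sold at 43. The supply price at Q = 22 is 29.8, so PS = ½ · [(43 - 25.4) + (43 - 29.8)] · 22 = 338.8.
Change in producer surplus = 338.8 - 336.4 = 2.4.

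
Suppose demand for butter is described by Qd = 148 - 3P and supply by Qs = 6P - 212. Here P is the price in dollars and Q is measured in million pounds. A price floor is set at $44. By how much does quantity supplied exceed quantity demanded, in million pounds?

Setting quantity demanded equal to quantity supplied, 148 - 3P = 6P - 212, gives P* = 40 and Q* = 28.
The floor of 44 is above the equilibrium price 40, so it binds.
At P = 44: Qd = 148 - 3·44 = 16 and Qs = 6·44 - 212 = 52.
Surplus = Qs - Qd = 52 - 16 = 36.

36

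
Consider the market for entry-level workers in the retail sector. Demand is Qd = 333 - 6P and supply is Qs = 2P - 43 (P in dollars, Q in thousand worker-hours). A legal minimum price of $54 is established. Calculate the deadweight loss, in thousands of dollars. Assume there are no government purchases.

588

Setting quantity demanded equal to quantity supplied, 333 - 6P = 2P - 43, gives P* = 47 and Q* = 51.
Because the floor (54) lies above the market-clearing price, it is binding.
At P = 54: Qd = 333 - 6·54 = 9 and Qs = 2·54 - 43 = 65.
Quantity traded falls to 9. At Q = 9 the demand price is (333 - 9)/6 = 54 and the supply price is (43 + 9)/2 = 26.
Deadweight loss = ½ · (54 - 26) · (51 - 9) = ½ · 28 · 42 = 588.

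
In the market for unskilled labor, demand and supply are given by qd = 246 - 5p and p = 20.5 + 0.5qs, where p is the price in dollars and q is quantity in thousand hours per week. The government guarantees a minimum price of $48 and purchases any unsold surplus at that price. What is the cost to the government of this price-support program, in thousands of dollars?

Rearranging supply gives qs = 2p - 41. Setting quantity demanded equal to quantity supplied, 246 - 5p = 2p - 41, gives p* = 41 and q* = 41.
Because the floor (48) lies above the market-clearing price, it is binding.
At p = 48: qd = 246 - 5·48 = 6 and qs = 2·48 - 41 = 55.
Surplus = qs - qd = 49.
Government expenditure = surplus × support price = 49 × 48 = 2352.

2352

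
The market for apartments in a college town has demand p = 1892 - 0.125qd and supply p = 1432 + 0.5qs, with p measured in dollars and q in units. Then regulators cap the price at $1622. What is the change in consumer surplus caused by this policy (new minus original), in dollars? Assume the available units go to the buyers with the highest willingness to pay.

59719

Rearranging demand gives qd = 15136 - 8p; rearranging supply gives qs = 2p - 2864. Equilibrium: 15136 - 8p = 2p - 2864, so 18000 = 10p and p* = 1800, q* = 736.
Because the ceiling (1622) lies below the market-clearing price, it is binding.
At p = 1622: qd = 15136 - 8·1622 = 2160 and qs = 2·1622 - 2864 = 380.
Consumer surplus without the control is ½ · (1892 - 1800) · 736 = 33856.
With the ceiling, 380 units are sold at 1622 (assume they go to the highest-value buyers). The demand price at q = 380 is 1844.5, so CS = ½ · [(1892 - 1622) + (1844.5 - 1622)] · 380 = 93575.
Change in consumer surplus = 93575 - 33856 = 59719.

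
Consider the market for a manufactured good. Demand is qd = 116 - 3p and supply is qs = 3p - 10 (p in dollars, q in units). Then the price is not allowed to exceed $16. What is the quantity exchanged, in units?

38

Equilibrium: 116 - 3p = 3p - 10, so 126 = 6p and p* = 21, q* = 53.
The ceiling of 16 is below the equilibrium price 21, so it binds.
At p = 16: qd = 116 - 3·16 = 68 and qs = 3·16 - 10 = 38.
The quantity actually transacted is the short side, supply: 38.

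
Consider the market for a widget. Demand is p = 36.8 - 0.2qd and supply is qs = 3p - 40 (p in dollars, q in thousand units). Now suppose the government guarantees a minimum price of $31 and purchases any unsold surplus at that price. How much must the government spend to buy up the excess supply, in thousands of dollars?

744

Rearranging demand gives qd = 184 - 5p. Setting quantity demanded equal to quantity supplied, 184 - 5p = 3p - 40, gives p* = 28 and q* = 44.
The floor of 31 is above the equilibrium price 28, so it binds.
At p = 31: qd = 184 - 5·31 = 29 and qs = 3·31 - 40 = 53.
Surplus = qs - qd = 24.
Government expenditure = surplus × support price = 24 × 31 = 744.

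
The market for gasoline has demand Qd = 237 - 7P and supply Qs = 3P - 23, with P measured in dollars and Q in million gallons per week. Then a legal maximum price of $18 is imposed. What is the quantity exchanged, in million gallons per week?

31

Equilibrium: 237 - 7P = 3P - 23, so 260 = 10P and P* = 26, Q* = 55.
Since 18 < 26, the ceiling is binding.
At P = 18: Qd = 237 - 7·18 = 111 and Qs = 3·18 - 23 = 31.
The quantity actually transacted is the short side, supply: 31.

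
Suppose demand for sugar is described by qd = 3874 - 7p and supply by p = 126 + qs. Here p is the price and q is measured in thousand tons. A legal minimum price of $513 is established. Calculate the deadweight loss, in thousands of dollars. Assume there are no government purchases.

4732

Rearranging supply gives qs = p - 126. Setting quantity demanded equal to quantity supplied, 3874 - 7p = p - 126, gives p* = 500 and q* = 374.
Because the floor (513) lies above the market-clearing price, it is binding.
At p = 513: qd = 3874 - 7·513 = 283 and qs = 513 - 126 = 387.
Quantity traded falls to 283. At q = 283 the demand price is (3874 - 283)/7 = 513 and the supply price is 126 + 283 = 409.
Deadweight loss = ½ · (513 - 409) · (374 - 283) = ½ · 104 · 91 = 4732.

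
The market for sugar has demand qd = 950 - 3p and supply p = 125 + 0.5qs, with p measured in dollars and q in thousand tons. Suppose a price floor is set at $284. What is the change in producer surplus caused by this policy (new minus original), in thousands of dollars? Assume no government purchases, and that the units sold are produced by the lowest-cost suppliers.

Rearranging supply gives qs = 2p - 250. Equilibrium: 950 - 3p = 2p - 250, so 1200 = 5p and p* = 240, q* = 230.
Since 284 > 240, the floor is binding.
At p = 284: qd = 950 - 3·284 = 98 and qs = 2·284 - 250 = 318.
Producer surplus without the control is ½ · (240 - 125) · 230 = 13225.
With the floor, 98 units are sold at 284. The supply price at q = 98 is 174, so PS = ½ · [(284 - 125) + (284 - 174)] · 98 = 13181.
Change in producer surplus = 13181 - 13225 = -44.

-44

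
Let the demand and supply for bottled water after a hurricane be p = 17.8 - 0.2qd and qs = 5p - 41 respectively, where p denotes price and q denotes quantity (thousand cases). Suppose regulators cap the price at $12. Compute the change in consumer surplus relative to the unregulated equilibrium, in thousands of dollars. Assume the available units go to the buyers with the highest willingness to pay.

16.5

Rearranging demand gives qd = 89 - 5p. Setting quantity demanded equal to quantity supplied, 89 - 5p = 5p - 41, gives p* = 13 and q* = 24.
Since 12 < 13, the ceiling is binding.
At p = 12: qd = 89 - 5·12 = 29 and qs = 5·12 - 41 = 19.
Consumer surplus without the control is ½ · (17.8 - 13) · 24 = 57.6.
With the ceiling, 19 units are sold at 12 (assume they go to the highest-value buyers). The demand price at q = 19 is 14, so CS = ½ · [(17.8 - 12) + (14 - 12)] · 19 = 74.1.
Change in consumer surplus = 74.1 - 57.6 = 16.5.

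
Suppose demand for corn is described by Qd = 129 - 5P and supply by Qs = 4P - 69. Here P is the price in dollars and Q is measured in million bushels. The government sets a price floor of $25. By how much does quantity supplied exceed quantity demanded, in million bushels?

In a free market, 129 - 5P = 4P - 69 gives the equilibrium P* = 22, Q* = 19.
Because the floor (25) lies above the market-clearing price, it is binding.
At P = 25: Qd = 129 - 5·25 = 4 and Qs = 4·25 - 69 = 31.
Surplus = Qs - Qd = 31 - 4 = 27.

27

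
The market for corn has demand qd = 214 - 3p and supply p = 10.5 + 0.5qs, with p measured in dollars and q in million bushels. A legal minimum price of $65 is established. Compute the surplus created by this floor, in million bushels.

90

Rearranging supply gives qs = 2p - 21. Setting quantity demanded equal to quantity supplied, 214 - 3p = 2p - 21, gives p* = 47 and q* = 73.
Because the floor (65) lies above the market-clearing price, it is binding.
At p = 65: qd = 214 - 3·65 = 19 and qs = 2·65 - 21 = 109.
Surplus = qs - qd = 109 - 19 = 90.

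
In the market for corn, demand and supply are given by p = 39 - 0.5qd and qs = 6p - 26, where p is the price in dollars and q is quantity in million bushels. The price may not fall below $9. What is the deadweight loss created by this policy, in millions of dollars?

Rearranging demand gives qd = 78 - 2p. In a free market, 78 - 2p = 6p - 26 gives the equilibrium p* = 13, q* = 52.
Since 9 is below p* = 13, the floor does not bind and the free-market outcome prevails.
Since the control does not bind, no trades are prevented and deadweight loss is zero.

0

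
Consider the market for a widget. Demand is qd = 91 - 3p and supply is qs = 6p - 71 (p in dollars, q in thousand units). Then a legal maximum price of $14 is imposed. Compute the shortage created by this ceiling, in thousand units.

36

Equilibrium: 91 - 3p = 6p - 71, so 162 = 9p and p* = 18, q* = 37.
Since 14 < 18, the ceiling is binding.
At p = 14: qd = 91 - 3·14 = 49 and qs = 6·14 - 71 = 13.
Shortage = qd - qs = 49 - 13 = 36.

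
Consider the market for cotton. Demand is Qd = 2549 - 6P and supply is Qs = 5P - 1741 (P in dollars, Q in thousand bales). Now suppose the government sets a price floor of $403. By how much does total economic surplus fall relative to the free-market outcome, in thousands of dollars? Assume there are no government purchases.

1115.4

In a free market, 2549 - 6P = 5P - 1741 gives the equilibrium P* = 390, Q* = 209.
Since 403 > 390, the floor is binding.
At P = 403: Qd = 2549 - 6·403 = 131 and Qs = 5·403 - 1741 = 274.
Quantity traded falls to 131. At Q = 131 the demand price is (2549 - 131)/6 = 403 and the supply price is (1741 + 131)/5 = 374.4.
Deadweight loss = ½ · (403 - 374.4) · (209 - 131) = ½ · 28.6 · 78 = 1115.4.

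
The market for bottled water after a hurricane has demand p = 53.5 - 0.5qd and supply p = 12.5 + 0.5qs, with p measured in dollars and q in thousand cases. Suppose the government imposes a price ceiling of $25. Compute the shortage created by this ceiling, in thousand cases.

Rearranging demand gives qd = 107 - 2p; rearranging supply gives qs = 2p - 25. Setting quantity demanded equal to quantity supplied, 107 - 2p = 2p - 25, gives p* = 33 and q* = 41.
Since 25 < 33, the ceiling is binding.
At p = 25: qd = 107 - 2·25 = 57 and qs = 2·25 - 25 = 25.
Shortage = qd - qs = 57 - 25 = 32.

32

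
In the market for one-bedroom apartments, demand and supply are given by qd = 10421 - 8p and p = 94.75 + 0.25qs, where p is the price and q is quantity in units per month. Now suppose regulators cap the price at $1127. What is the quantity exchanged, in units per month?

Rearranging supply gives qs = 4p - 379. Without the control the market clears where 10421 - 8p = 4p - 379, i.e. p* = 900 and q* = 3221.
Since 1127 is above p* = 900, the ceiling does not bind and the free-market outcome prevails.

3221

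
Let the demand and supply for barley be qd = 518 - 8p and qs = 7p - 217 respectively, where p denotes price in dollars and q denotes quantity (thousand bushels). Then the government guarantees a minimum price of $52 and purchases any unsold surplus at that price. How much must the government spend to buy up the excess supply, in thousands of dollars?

Without the control the market clears where 518 - 8p = 7p - 217, i.e. p* = 49 and q* = 126.
Because the floor (52) lies above the market-clearing price, it is binding.
At p = 52: qd = 518 - 8·52 = 102 and qs = 7·52 - 217 = 147.
Surplus = qs - qd = 45.
Government expenditure = surplus × support price = 45 × 52 = 2340.

2340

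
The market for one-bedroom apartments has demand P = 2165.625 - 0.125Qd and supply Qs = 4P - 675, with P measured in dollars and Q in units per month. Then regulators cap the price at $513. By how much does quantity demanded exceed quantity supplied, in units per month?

Rearranging demand gives Qd = 17325 - 8P. Setting quantity demanded equal to quantity supplied, 17325 - 8P = 4P - 675, gives P* = 1500 and Q* = 5325.
Since 513 < 1500, the ceiling is binding.
At P = 513: Qd = 17325 - 8·513 = 13221 and Qs = 4·513 - 675 = 1377.
Shortage = Qd - Qs = 13221 - 1377 = 11844.

11844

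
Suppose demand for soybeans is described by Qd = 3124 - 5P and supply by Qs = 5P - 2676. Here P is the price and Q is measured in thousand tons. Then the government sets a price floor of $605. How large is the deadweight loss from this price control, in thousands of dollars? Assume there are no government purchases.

3125

Equilibrium: 3124 - 5P = 5P - 2676, so 5800 = 10P and P* = 580, Q* = 224.
The floor of 605 is above the equilibrium price 580, so it binds.
At P = 605: Qd = 3124 - 5·605 = 99 and Qs = 5·605 - 2676 = 349.
Quantity traded falls to 99. At Q = 99 the demand price is (3124 - 99)/5 = 605 and the supply price is (2676 + 99)/5 = 555.
Deadweight loss = ½ · (605 - 555) · (224 - 99) = ½ · 50 · 125 = 3125.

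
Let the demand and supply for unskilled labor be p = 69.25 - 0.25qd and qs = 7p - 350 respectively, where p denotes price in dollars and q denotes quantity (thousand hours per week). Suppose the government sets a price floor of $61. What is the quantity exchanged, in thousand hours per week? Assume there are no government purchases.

33

Rearranging demand gives qd = 277 - 4p. In a free market, 277 - 4p = 7p - 350 gives the equilibrium p* = 57, q* = 49.
The floor of 61 is above the equilibrium price 57, so it binds.
At p = 61: qd = 277 - 4·61 = 33 and qs = 7·61 - 350 = 77.
The quantity actually transacted is the short side, demand: 33.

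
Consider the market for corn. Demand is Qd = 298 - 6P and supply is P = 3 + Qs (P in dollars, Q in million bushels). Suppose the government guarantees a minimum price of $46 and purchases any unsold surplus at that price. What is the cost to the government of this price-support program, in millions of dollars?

Rearranging supply gives Qs = P - 3. In a free market, 298 - 6P = P - 3 gives the equilibrium P* = 43, Q* = 40.
Since 46 > 43, the floor is binding.
At P = 46: Qd = 298 - 6·46 = 22 and Qs = 46 - 3 = 43.
Surplus = Qs - Qd = 21.
Government expenditure = surplus × support price = 21 × 46 = 966.

966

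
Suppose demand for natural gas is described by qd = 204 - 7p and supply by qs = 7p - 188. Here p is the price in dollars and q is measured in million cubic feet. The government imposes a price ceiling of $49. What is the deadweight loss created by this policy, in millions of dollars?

In a free market, 204 - 7p = 7p - 188 gives the equilibrium p* = 28, q* = 8.
Since 49 is above p* = 28, the ceiling does not bind and the free-market outcome prevails.
Since the control does not bind, no trades are prevented and deadweight loss is zero.

0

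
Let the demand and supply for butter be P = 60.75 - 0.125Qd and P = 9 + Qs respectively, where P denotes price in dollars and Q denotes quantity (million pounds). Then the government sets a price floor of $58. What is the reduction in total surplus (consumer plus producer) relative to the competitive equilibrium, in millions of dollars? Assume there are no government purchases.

Rearranging demand gives Qd = 486 - 8P; rearranging supply gives Qs = P - 9. In a free market, 486 - 8P = P - 9 gives the equilibrium P* = 55, Q* = 46.
Because the floor (58) lies above the market-clearing price, it is binding.
At P = 58: Qd = 486 - 8·58 = 22 and Qs = 58 - 9 = 49.
Quantity traded falls to 22. At Q = 22 the demand price is (486 - 22)/8 = 58 and the supply price is 9 + 22 = 31.
Deadweight loss = ½ · (58 - 31) · (46 - 22) = ½ · 27 · 24 = 324.

324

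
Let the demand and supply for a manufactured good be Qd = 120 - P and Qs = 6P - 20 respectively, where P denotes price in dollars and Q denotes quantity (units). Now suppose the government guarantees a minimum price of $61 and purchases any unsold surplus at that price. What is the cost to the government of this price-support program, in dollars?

17507

In a free market, 120 - P = 6P - 20 gives the equilibrium P* = 20, Q* = 100.
The floor of 61 is above the equilibrium price 20, so it binds.
At P = 61: Qd = 120 - 61 = 59 and Qs = 6·61 - 20 = 346.
Surplus = Qs - Qd = 287.
Government expenditure = surplus × support price = 287 × 61 = 17507.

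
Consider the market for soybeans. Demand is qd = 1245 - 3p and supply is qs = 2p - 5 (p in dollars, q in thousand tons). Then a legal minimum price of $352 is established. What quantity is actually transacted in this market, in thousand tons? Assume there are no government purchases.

189

In a free market, 1245 - 3p = 2p - 5 gives the equilibrium p* = 250, q* = 495.
The floor of 352 is above the equilibrium price 250, so it binds.
At p = 352: qd = 1245 - 3·352 = 189 and qs = 2·352 - 5 = 699.
The quantity actually transacted is the short side, demand: 189.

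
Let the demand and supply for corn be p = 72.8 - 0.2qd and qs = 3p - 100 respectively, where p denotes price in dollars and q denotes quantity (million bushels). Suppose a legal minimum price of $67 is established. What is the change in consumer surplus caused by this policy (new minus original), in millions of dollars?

-463.5

Rearranging demand gives qd = 364 - 5p. Setting quantity demanded equal to quantity supplied, 364 - 5p = 3p - 100, gives p* = 58 and q* = 74.
The floor of 67 is above the equilibrium price 58, so it binds.
At p = 67: qd = 364 - 5·67 = 29 and qs = 3·67 - 100 = 101.
Consumer surplus without the control is ½ · (72.8 - 58) · 74 = 547.6.
With the floor, consumers buy 29 units at 67, so CS = ½ · (72.8 - 67) · 29 = 84.1.
Change in consumer surplus = 84.1 - 547.6 = -463.5.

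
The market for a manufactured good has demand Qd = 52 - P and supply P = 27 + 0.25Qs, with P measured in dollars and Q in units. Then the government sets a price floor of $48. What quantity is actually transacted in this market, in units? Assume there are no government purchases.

Rearranging supply gives Qs = 4P - 108. In a free market, 52 - P = 4P - 108 gives the equilibrium P* = 32, Q* = 20.
The floor of 48 is above the equilibrium price 32, so it binds.
At P = 48: Qd = 52 - 48 = 4 and Qs = 4·48 - 108 = 84.
The quantity actually transacted is the short side, demand: 4.

4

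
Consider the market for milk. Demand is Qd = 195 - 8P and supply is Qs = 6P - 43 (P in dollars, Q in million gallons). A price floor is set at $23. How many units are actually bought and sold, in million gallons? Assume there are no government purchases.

Setting quantity demanded equal to quantity supplied, 195 - 8P = 6P - 43, gives P* = 17 and Q* = 59.
The floor of 23 is above the equilibrium price 17, so it binds.
At P = 23: Qd = 195 - 8·23 = 11 and Qs = 6·23 - 43 = 95.
The quantity actually transacted is the short side, demand: 11.

11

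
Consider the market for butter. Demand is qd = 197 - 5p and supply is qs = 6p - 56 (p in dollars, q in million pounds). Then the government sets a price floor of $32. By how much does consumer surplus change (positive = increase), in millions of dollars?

-535.5

In a free market, 197 - 5p = 6p - 56 gives the equilibrium p* = 23, q* = 82.
Because the floor (32) lies above the market-clearing price, it is binding.
At p = 32: qd = 197 - 5·32 = 37 and qs = 6·32 - 56 = 136.
Consumer surplus without the control is ½ · (39.4 - 23) · 82 = 672.4.
With the floor, consumers buy 37 units at 32, so CS = ½ · (39.4 - 32) · 37 = 136.9.
Change in consumer surplus = 136.9 - 672.4 = -535.5.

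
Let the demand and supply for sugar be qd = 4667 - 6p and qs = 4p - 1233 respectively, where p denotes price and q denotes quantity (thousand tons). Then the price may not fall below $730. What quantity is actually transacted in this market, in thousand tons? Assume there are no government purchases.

287

Without the control the market clears where 4667 - 6p = 4p - 1233, i.e. p* = 590 and q* = 1127.
Since 730 > 590, the floor is binding.
At p = 730: qd = 4667 - 6·730 = 287 and qs = 4·730 - 1233 = 1687.
The quantity actually transacted is the short side, demand: 287.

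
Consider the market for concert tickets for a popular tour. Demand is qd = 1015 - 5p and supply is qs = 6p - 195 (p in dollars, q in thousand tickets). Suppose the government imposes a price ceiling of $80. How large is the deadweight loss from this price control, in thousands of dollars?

Equilibrium: 1015 - 5p = 6p - 195, so 1210 = 11p and p* = 110, q* = 465.
The ceiling of 80 is below the equilibrium price 110, so it binds.
At p = 80: qd = 1015 - 5·80 = 615 and qs = 6·80 - 195 = 285.
Quantity traded falls to 285. At q = 285 the demand price is (1015 - 285)/5 = 146 and the supply price is (195 + 285)/6 = 80.
Deadweight loss = ½ · (146 - 80) · (465 - 285) = ½ · 66 · 180 = 5940.

5940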